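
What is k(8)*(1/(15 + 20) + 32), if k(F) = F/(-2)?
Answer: -4484/35 ≈ -128.11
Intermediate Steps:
k(F) = -F/2 (k(F) = F*(-1/2) = -F/2)
k(8)*(1/(15 + 20) + 32) = (-1/2*8)*(1/(15 + 20) + 32) = -4*(1/35 + 32) = -4*1121/35 = -4484/35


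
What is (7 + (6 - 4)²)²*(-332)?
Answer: -40172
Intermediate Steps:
(7 + (6 - 4)²)²*(-332) = (7 + 2²)²*(-332) = (7 + 4)²*(-332) = 11²*(-332) = 121*(-332) = -40172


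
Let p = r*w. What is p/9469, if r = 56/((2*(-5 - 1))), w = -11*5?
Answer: 770/28407 ≈ 0.027106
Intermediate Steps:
w = -55
r = -14/3 (r = 56/((2*(-6))) = 56/(-12) = 56*(-1/12) = -14/3 ≈ -4.6667)
p = 770/3 (p = -14/3*(-55) = 770/3 ≈ 256.67)
p/9469 = (770/3)/9469 = (770/3)*(1/9469) = 770/28407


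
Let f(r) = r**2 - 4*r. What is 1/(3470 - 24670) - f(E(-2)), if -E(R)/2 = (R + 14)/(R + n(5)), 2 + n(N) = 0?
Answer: -254401/21200 ≈ -12.000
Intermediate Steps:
n(N) = -2 (n(N) = -2 + 0 = -2)
E(R) = -2*(14 + R)/(-2 + R) (E(R) = -2*(R + 14)/(R - 2) = -2*(14 + R)/(-2 + R))
1/(3470 - 24670) - f(E(-2)) = 1/(3470 - 24670) - 2*(-14 - 1*(-2))/(-2 - 2)*(-4 + 2*(-14 - 1*(-2))/(-2 - 2)) = 1/(-21200) - 2*(-14 + 2)/(-4)*(-4 + 2*(-14 + 2)/(-4)) = -1/21200 - 2*(-1/4)*(-12)*(-4 + 2*(-1/4)*(-12)) = -1/21200 - 6*(-4 + 6) = -1/21200 - 6*2 = -1/21200 - 1*12 = -1/21200 - 12 = -254401/21200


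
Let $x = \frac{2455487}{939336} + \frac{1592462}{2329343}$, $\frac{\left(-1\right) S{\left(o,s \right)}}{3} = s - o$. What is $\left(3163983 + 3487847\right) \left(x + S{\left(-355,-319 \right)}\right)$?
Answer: $- \frac{761941620638273752565}{1094017868124} \approx -6.9646 \cdot 10^{8}$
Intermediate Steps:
$S{\left(o,s \right)} = - 3 s + 3 o$ ($S{\left(o,s \right)} = - 3 \left(s - o\right) = - 3 s + 3 o$)
$x = \frac{7215528340273}{2188035736248}$ ($x = 2455487 \cdot \frac{1}{939336} + 1592462 \cdot \frac{1}{2329343} = \frac{2455487}{939336} + \frac{1592462}{2329343} = \frac{7215528340273}{2188035736248} \approx 3.2977$)
$\left(3163983 + 3487847\right) \left(x + S{\left(-355,-319 \right)}\right) = \left(3163983 + 3487847\right) \left(\frac{7215528340273}{2188035736248} + \left(\left(-3\right) \left(-319\right) + 3 \left(-355\right)\right)\right) = 6651830 \left(\frac{7215528340273}{2188035736248} + \left(957 - 1065\right)\right) = 6651830 \left(\frac{7215528340273}{2188035736248} - 108\right) = 6651830 \left(- \frac{229092331174511}{2188035736248}\right) = - \frac{761941620638273752565}{1094017868124}$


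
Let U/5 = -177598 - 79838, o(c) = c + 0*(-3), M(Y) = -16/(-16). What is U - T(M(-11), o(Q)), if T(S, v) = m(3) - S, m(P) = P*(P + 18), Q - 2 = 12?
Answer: -1287242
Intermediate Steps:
Q = 14 (Q = 2 + 12 = 14)
m(P) = P*(18 + P)
M(Y) = 1 (M(Y) = -16*(-1/16) = 1)
o(c) = c (o(c) = c + 0 = c)
T(S, v) = 63 - S (T(S, v) = 3*(18 + 3) - S = 3*21 - S = 63 - S)
U = -1287180 (U = 5*(-177598 - 79838) = 5*(-257436) = -1287180)
U - T(M(-11), o(Q)) = -1287180 - (63 - 1*1) = -1287180 - (63 - 1) = -1287180 - 1*62 = -1287180 - 62 = -1287242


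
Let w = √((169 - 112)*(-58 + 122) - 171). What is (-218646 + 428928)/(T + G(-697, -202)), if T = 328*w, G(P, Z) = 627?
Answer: -2313102/6555727 + 22990832*√3477/124558813 ≈ 10.531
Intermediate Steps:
w = √3477 (w = √(57*64 - 171) = √(3648 - 171) = √3477 ≈ 58.966)
T = 328*√3477 ≈ 19341.
(-218646 + 428928)/(T + G(-697, -202)) = (-218646 + 428928)/(328*√3477 + 627) = 210282/(627 + 328*√3477)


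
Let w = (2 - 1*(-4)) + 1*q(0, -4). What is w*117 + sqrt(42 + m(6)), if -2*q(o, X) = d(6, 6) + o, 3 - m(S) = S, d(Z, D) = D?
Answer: 351 + sqrt(39) ≈ 357.25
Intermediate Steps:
m(S) = 3 - S
q(o, X) = -3 - o/2 (q(o, X) = -(6 + o)/2 = -3 - o/2)
w = 3 (w = (2 - 1*(-4)) + 1*(-3 - 1/2*0) = (2 + 4) + 1*(-3 + 0) = 6 + 1*(-3) = 6 - 3 = 3)
w*117 + sqrt(42 + m(6)) = 3*117 + sqrt(42 + (3 - 1*6)) = 351 + sqrt(42 + (3 - 6)) = 351 + sqrt(42 - 3) = 351 + sqrt(39)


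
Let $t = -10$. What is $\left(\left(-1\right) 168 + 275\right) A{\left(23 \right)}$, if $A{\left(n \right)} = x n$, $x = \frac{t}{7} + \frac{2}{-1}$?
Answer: $- \frac{59064}{7} \approx -8437.7$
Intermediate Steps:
$x = - \frac{24}{7}$ ($x = - \frac{10}{7} + \frac{2}{-1} = \left(-10\right) \frac{1}{7} + 2 \left(-1\right) = - \frac{10}{7} - 2 = - \frac{24}{7} \approx -3.4286$)
$A{\left(n \right)} = - \frac{24 n}{7}$
$\left(\left(-1\right) 168 + 275\right) A{\left(23 \right)} = \left(\left(-1\right) 168 + 275\right) \left(\left(- \frac{24}{7}\right) 23\right) = \left(-168 + 275\right) \left(- \frac{552}{7}\right) = 107 \left(- \frac{552}{7}\right) = - \frac{59064}{7}$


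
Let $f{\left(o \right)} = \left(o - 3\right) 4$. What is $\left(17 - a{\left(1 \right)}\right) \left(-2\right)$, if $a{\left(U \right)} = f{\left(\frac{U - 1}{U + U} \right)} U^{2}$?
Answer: $-58$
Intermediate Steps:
$f{\left(o \right)} = -12 + 4 o$ ($f{\left(o \right)} = \left(-3 + o\right) 4 = -12 + 4 o$)
$a{\left(U \right)} = U^{2} \left(-12 + \frac{2 \left(-1 + U\right)}{U}\right)$ ($a{\left(U \right)} = \left(-12 + 4 \frac{U - 1}{U + U}\right) U^{2} = \left(-12 + 4 \frac{-1 + U}{2 U}\right) U^{2} = \left(-12 + \frac{2 \left(-1 + U\right)}{U}\right) U^{2} = U^{2} \left(-12 + \frac{2 \left(-1 + U\right)}{U}\right)$)
$\left(17 - a{\left(1 \right)}\right) \left(-2\right) = \left(17 - \left(-2\right) 1 \left(1 + 5 \cdot 1\right)\right) \left(-2\right) = \left(17 - \left(-2\right) 1 \left(1 + 5\right)\right) \left(-2\right) = \left(17 - \left(-2\right) 1 \cdot 6\right) \left(-2\right) = \left(17 - -12\right) \left(-2\right) = \left(17 + 12\right) \left(-2\right) = 29 \left(-2\right) = -58$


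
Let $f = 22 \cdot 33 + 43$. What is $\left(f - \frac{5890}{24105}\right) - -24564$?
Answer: $\frac{122129215}{4821} \approx 25333.0$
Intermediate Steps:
$f = 769$ ($f = 726 + 43 = 769$)
$\left(f - \frac{5890}{24105}\right) - -24564 = \left(769 - \frac{5890}{24105}\right) - -24564 = \left(769 - \frac{1178}{4821}\right) + 24564 = \frac{3706171}{4821} + 24564 = \frac{122129215}{4821}$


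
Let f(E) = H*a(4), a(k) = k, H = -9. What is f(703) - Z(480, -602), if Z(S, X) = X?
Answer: 566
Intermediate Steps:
f(E) = -36 (f(E) = -9*4 = -36)
f(703) - Z(480, -602) = -36 - 1*(-602) = -36 + 602 = 566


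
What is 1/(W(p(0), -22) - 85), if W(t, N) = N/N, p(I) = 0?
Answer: -1/84 ≈ -0.011905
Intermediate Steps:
W(t, N) = 1
1/(W(p(0), -22) - 85) = 1/(1 - 85) = 1/(-84) = -1/84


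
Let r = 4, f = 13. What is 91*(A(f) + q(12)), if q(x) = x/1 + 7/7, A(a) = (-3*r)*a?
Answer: -13013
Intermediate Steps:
A(a) = -12*a (A(a) = (-3*4)*a = -12*a)
q(x) = 1 + x (q(x) = x*1 + 7*(⅐) = x + 1 = 1 + x)
91*(A(f) + q(12)) = 91*(-12*13 + (1 + 12)) = 91*(-156 + 13) = 91*(-143) = -13013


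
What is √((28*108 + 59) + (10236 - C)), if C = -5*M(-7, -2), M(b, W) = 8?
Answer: √13359 ≈ 115.58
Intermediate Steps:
C = -40 (C = -5*8 = -40)
√((28*108 + 59) + (10236 - C)) = √((28*108 + 59) + (10236 - 1*(-40))) = √((3024 + 59) + (10236 + 40)) = √(3083 + 10276) = √13359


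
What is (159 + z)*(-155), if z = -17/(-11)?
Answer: -273730/11 ≈ -24885.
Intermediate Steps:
z = 17/11 (z = -17*(-1/11) = 17/11 ≈ 1.5455)
(159 + z)*(-155) = (159 + 17/11)*(-155) = (1766/11)*(-155) = -273730/11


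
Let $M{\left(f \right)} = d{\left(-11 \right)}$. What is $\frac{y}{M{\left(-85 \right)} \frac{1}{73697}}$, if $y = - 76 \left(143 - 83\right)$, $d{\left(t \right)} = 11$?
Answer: $- \frac{336058320}{11} \approx -3.0551 \cdot 10^{7}$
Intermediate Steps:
$M{\left(f \right)} = 11$
$y = -4560$ ($y = \left(-76\right) 60 = -4560$)
$\frac{y}{M{\left(-85 \right)} \frac{1}{73697}} = - \frac{4560}{11 \cdot \frac{1}{73697}} = - \frac{4560}{\frac{11}{73697}} = \left(-4560\right) \frac{73697}{11} = - \frac{336058320}{11}$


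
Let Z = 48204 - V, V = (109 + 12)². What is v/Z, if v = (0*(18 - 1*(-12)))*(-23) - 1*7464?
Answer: -7464/33563 ≈ -0.22239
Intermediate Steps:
V = 14641 (V = 121² = 14641)
v = -7464 (v = (0*(18 + 12))*(-23) - 7464 = (0*30)*(-23) - 7464 = 0*(-23) - 7464 = 0 - 7464 = -7464)
Z = 33563 (Z = 48204 - 1*14641 = 48204 - 14641 = 33563)
v/Z = -7464/33563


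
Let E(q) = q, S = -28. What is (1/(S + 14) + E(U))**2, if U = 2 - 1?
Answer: 169/196 ≈ 0.86224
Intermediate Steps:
U = 1
(1/(S + 14) + E(U))**2 = (1/(-28 + 14) + 1)**2 = (1/(-14) + 1)**2 = (-1/14 + 1)**2 = (13/14)**2 = 169/196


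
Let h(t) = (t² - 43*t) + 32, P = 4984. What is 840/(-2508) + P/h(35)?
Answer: -132377/6479 ≈ -20.432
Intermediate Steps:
h(t) = 32 + t² - 43*t
840/(-2508) + P/h(35) = 840/(-2508) + 4984/(32 + 35² - 43*35) = 840*(-1/2508) + 4984/(32 + 1225 - 1505) = -70/209 + 4984/(-248) = -70/209 + 4984*(-1/248) = -70/209 - 623/31 = -132377/6479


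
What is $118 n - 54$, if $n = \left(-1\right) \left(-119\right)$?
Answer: $13988$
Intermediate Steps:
$n = 119$
$118 n - 54 = 118 \cdot 119 - 54 = 14042 - 54 = 13988$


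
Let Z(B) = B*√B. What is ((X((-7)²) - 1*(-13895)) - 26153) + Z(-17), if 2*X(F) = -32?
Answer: -12274 - 17*I*√17 ≈ -12274.0 - 70.093*I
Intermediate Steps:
X(F) = -16 (X(F) = (½)*(-32) = -16)
Z(B) = B^(3/2)
((X((-7)²) - 1*(-13895)) - 26153) + Z(-17) = ((-16 - 1*(-13895)) - 26153) + (-17)^(3/2) = ((-16 + 13895) - 26153) - 17*I*√17 = (13879 - 26153) - 17*I*√17 = -12274 - 17*I*√17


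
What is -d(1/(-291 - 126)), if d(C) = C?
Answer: 1/417 ≈ 0.0023981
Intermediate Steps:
-d(1/(-291 - 126)) = -1/(-291 - 126) = -1/(-417) = -1*(-1/417) = 1/417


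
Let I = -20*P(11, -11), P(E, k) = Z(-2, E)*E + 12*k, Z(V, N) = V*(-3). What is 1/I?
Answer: 1/1320 ≈ 0.00075758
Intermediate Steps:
Z(V, N) = -3*V
P(E, k) = 6*E + 12*k (P(E, k) = (-3*(-2))*E + 12*k = 6*E + 12*k)
I = 1320 (I = -20*(6*11 + 12*(-11)) = -20*(66 - 132) = -20*(-66) = 1320)
1/I = 1/1320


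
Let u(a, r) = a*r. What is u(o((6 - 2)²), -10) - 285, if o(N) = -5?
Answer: -235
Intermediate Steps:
u(o((6 - 2)²), -10) - 285 = -5*(-10) - 285 = 50 - 285 = -235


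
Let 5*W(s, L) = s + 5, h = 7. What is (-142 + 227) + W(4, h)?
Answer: 434/5 ≈ 86.800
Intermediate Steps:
W(s, L) = 1 + s/5 (W(s, L) = (s + 5)/5 = (5 + s)/5 = 1 + s/5)
(-142 + 227) + W(4, h) = (-142 + 227) + (1 + (1/5)*4) = 85 + (1 + 4/5) = 85 + 9/5 = 434/5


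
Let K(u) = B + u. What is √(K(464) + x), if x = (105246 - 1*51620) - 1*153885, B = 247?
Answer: 2*I*√24887 ≈ 315.51*I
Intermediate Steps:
K(u) = 247 + u
x = -100259 (x = (105246 - 51620) - 153885 = 53626 - 153885 = -100259)
√(K(464) + x) = √((247 + 464) - 100259) = √(711 - 100259) = √(-99548) = 2*I*√24887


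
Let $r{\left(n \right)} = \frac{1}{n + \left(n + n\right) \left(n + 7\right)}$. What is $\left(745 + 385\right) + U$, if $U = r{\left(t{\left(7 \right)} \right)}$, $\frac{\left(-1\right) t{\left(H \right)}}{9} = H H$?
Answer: $\frac{432052111}{382347} \approx 1130.0$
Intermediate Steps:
$t{\left(H \right)} = - 9 H^{2}$ ($t{\left(H \right)} = - 9 H H = - 9 H^{2}$)
$r{\left(n \right)} = \frac{1}{n + 2 n \left(7 + n\right)}$
$U = \frac{1}{382347}$ ($U = \frac{1}{- 9 \cdot 7^{2} \left(15 + 2 \left(- 9 \cdot 7^{2}\right)\right)} = \frac{1}{\left(-9\right) 49 \left(15 + 2 \left(\left(-9\right) 49\right)\right)} = \frac{1}{\left(-441\right) \left(15 + 2 \left(-441\right)\right)} = - \frac{1}{441 \left(15 - 882\right)} = - \frac{1}{441 \left(-867\right)} = \left(- \frac{1}{441}\right) \left(- \frac{1}{867}\right) = \frac{1}{382347} \approx 2.6154 \cdot 10^{-6}$)
$\left(745 + 385\right) + U = \left(745 + 385\right) + \frac{1}{382347} = 1130 + \frac{1}{382347} = \frac{432052111}{382347}$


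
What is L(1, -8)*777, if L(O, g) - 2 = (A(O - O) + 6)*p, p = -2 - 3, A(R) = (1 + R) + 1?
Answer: -29526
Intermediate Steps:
A(R) = 2 + R
p = -5
L(O, g) = -38 (L(O, g) = 2 + ((2 + (O - O)) + 6)*(-5) = 2 + ((2 + 0) + 6)*(-5) = 2 + (2 + 6)*(-5) = 2 + 8*(-5) = 2 - 40 = -38)
L(1, -8)*777 = -38*777 = -29526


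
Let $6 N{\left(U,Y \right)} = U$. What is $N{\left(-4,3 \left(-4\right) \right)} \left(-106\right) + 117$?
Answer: $\frac{563}{3} \approx 187.67$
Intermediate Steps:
$N{\left(U,Y \right)} = \frac{U}{6}$
$N{\left(-4,3 \left(-4\right) \right)} \left(-106\right) + 117 = \frac{1}{6} \left(-4\right) \left(-106\right) + 117 = \left(- \frac{2}{3}\right) \left(-106\right) + 117 = \frac{212}{3} + 117 = \frac{563}{3}$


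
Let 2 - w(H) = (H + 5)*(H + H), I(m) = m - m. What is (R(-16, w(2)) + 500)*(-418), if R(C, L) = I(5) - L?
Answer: -219868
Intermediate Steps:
I(m) = 0
w(H) = 2 - 2*H*(5 + H) (w(H) = 2 - (H + 5)*(H + H) = 2 - (5 + H)*2*H = 2 - 2*H*(5 + H))
R(C, L) = -L (R(C, L) = 0 - L = -L)
(R(-16, w(2)) + 500)*(-418) = (-(2 - 10*2 - 2*2²) + 500)*(-418) = (-(2 - 20 - 2*4) + 500)*(-418) = (-(2 - 20 - 8) + 500)*(-418) = (-1*(-26) + 500)*(-418) = (26 + 500)*(-418) = 526*(-418) = -219868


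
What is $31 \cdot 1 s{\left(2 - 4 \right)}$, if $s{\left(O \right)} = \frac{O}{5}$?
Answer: $- \frac{62}{5} \approx -12.4$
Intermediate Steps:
$s{\left(O \right)} = \frac{O}{5}$ ($s{\left(O \right)} = O \frac{1}{5} = \frac{O}{5}$)
$31 \cdot 1 s{\left(2 - 4 \right)} = 31 \cdot 1 \frac{2 - 4}{5} = 31 \frac{2 - 4}{5} = 31 \cdot \frac{1}{5} \left(-2\right) = 31 \left(- \frac{2}{5}\right) = - \frac{62}{5}$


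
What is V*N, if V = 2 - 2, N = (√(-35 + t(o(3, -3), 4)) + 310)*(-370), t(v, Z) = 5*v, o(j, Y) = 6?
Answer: 0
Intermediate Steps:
N = -114700 - 370*I*√5 (N = (√(-35 + 5*6) + 310)*(-370) = (√(-35 + 30) + 310)*(-370) = (√(-5) + 310)*(-370) = (I*√5 + 310)*(-370) = (310 + I*√5)*(-370) = -114700 - 370*I*√5 ≈ -1.147e+5 - 827.34*I)
V = 0
V*N = 0*(-114700 - 370*I*√5) = 0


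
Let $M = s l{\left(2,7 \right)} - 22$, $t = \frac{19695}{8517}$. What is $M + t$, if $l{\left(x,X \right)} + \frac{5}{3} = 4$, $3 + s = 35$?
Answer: $\frac{468257}{8517} \approx 54.979$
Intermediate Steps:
$s = 32$ ($s = -3 + 35 = 32$)
$t = \frac{6565}{2839}$ ($t = 19695 \cdot \frac{1}{8517} = \frac{6565}{2839} \approx 2.3124$)
$l{\left(x,X \right)} = \frac{7}{3}$ ($l{\left(x,X \right)} = - \frac{5}{3} + 4 = \frac{7}{3}$)
$M = \frac{158}{3}$ ($M = 32 \cdot \frac{7}{3} - 22 = \frac{224}{3} - 22 = \frac{158}{3} \approx 52.667$)
$M + t = \frac{158}{3} + \frac{6565}{2839} = \frac{468257}{8517}$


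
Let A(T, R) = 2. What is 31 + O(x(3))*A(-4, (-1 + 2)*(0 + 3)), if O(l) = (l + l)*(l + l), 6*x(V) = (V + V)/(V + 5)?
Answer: 249/8 ≈ 31.125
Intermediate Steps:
x(V) = V/(3*(5 + V)) (x(V) = ((V + V)/(V + 5))/6 = ((2*V)/(5 + V))/6 = (2*V/(5 + V))/6 = V/(3*(5 + V)))
O(l) = 4*l² (O(l) = (2*l)*(2*l) = 4*l²)
31 + O(x(3))*A(-4, (-1 + 2)*(0 + 3)) = 31 + (4*((⅓)*3/(5 + 3))²)*2 = 31 + (4*((⅓)*3/8)²)*2 = 31 + (4*((⅓)*3*(⅛))²)*2 = 31 + (4*(⅛)²)*2 = 31 + (4*(1/64))*2 = 31 + (1/16)*2 = 31 + ⅛ = 249/8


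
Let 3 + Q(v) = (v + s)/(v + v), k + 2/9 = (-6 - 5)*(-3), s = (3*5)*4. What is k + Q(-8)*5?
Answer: 55/36 ≈ 1.5278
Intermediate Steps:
s = 60 (s = 15*4 = 60)
k = 295/9 (k = -2/9 + (-6 - 5)*(-3) = -2/9 - 11*(-3) = -2/9 + 33 = 295/9 ≈ 32.778)
Q(v) = -3 + (60 + v)/(2*v) (Q(v) = -3 + (v + 60)/(v + v) = -3 + (60 + v)/((2*v)) = -3 + (60 + v)*(1/(2*v)) = -3 + (60 + v)/(2*v))
k + Q(-8)*5 = 295/9 + (-5/2 + 30/(-8))*5 = 295/9 + (-5/2 + 30*(-1/8))*5 = 295/9 + (-5/2 - 15/4)*5 = 295/9 - 25/4*5 = 295/9 - 125/4 = 55/36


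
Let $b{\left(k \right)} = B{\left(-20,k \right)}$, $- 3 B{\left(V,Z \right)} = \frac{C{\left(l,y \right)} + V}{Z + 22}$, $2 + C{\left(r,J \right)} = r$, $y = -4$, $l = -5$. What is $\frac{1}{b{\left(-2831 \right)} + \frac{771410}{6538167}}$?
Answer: $\frac{18365711103}{2108047187} \approx 8.7122$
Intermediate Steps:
$C{\left(r,J \right)} = -2 + r$
$B{\left(V,Z \right)} = - \frac{-7 + V}{3 \left(22 + Z\right)}$ ($B{\left(V,Z \right)} = - \frac{\left(\left(-2 - 5\right) + V\right) \frac{1}{Z + 22}}{3} = - \frac{\left(-7 + V\right) \frac{1}{22 + Z}}{3} = - \frac{\frac{1}{22 + Z} \left(-7 + V\right)}{3} = - \frac{-7 + V}{3 \left(22 + Z\right)}$)
$b{\left(k \right)} = \frac{9}{22 + k}$ ($b{\left(k \right)} = \frac{7 - -20}{3 \left(22 + k\right)} = \frac{7 + 20}{3 \left(22 + k\right)} = \frac{1}{3} \frac{1}{22 + k} 27 = \frac{9}{22 + k}$)
$\frac{1}{b{\left(-2831 \right)} + \frac{771410}{6538167}} = \frac{1}{\frac{9}{22 - 2831} + \frac{771410}{6538167}} = \frac{1}{\frac{9}{-2809} + 771410 \cdot \frac{1}{6538167}} = \frac{1}{9 \left(- \frac{1}{2809}\right) + \frac{771410}{6538167}} = \frac{1}{- \frac{9}{2809} + \frac{771410}{6538167}} = \frac{1}{\frac{2108047187}{18365711103}} = \frac{18365711103}{2108047187}$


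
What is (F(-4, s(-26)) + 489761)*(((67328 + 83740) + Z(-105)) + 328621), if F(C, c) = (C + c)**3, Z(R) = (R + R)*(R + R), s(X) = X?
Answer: 242389121429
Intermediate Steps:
Z(R) = 4*R**2 (Z(R) = (2*R)*(2*R) = 4*R**2)
(F(-4, s(-26)) + 489761)*(((67328 + 83740) + Z(-105)) + 328621) = ((-4 - 26)**3 + 489761)*(((67328 + 83740) + 4*(-105)**2) + 328621) = ((-30)**3 + 489761)*((151068 + 4*11025) + 328621) = (-27000 + 489761)*((151068 + 44100) + 328621) = 462761*(195168 + 328621) = 462761*523789 = 242389121429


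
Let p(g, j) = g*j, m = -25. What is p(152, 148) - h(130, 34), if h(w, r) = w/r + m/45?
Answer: 3441388/153 ≈ 22493.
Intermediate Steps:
h(w, r) = -5/9 + w/r (h(w, r) = w/r - 25/45 = w/r - 25*1/45 = w/r - 5/9 = -5/9 + w/r)
p(152, 148) - h(130, 34) = 152*148 - (-5/9 + 130/34) = 22496 - (-5/9 + 130*(1/34)) = 22496 - (-5/9 + 65/17) = 22496 - 1*500/153 = 22496 - 500/153 = 3441388/153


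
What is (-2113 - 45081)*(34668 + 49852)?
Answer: -3988836880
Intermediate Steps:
(-2113 - 45081)*(34668 + 49852) = -47194*84520 = -3988836880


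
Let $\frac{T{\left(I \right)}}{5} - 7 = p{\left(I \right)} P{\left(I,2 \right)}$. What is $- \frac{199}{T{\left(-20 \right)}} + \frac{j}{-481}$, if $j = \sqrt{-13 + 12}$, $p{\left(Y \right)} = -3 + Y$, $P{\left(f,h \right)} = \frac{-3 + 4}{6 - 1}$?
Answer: $- \frac{199}{12} - \frac{i}{481} \approx -16.583 - 0.002079 i$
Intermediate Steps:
$P{\left(f,h \right)} = \frac{1}{5}$ ($P{\left(f,h \right)} = 1 \cdot \frac{1}{5} = \frac{1}{5}$)
$T{\left(I \right)} = 32 + I$ ($T{\left(I \right)} = 35 + 5 \left(-3 + I\right) \frac{1}{5} = 35 + 5 \left(- \frac{3}{5} + \frac{I}{5}\right) = 35 + \left(-3 + I\right) = 32 + I$)
$j = i$ ($j = \sqrt{-1} = i \approx 1.0 i$)
$- \frac{199}{T{\left(-20 \right)}} + \frac{j}{-481} = - \frac{199}{32 - 20} + \frac{i}{-481} = - \frac{199}{12} + i \left(- \frac{1}{481}\right) = \left(-199\right) \frac{1}{12} - \frac{i}{481} = - \frac{199}{12} - \frac{i}{481}$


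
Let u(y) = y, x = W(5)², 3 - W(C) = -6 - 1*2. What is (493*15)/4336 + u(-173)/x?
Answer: 144667/524656 ≈ 0.27574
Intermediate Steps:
W(C) = 11 (W(C) = 3 - (-6 - 1*2) = 3 - (-6 - 2) = 3 - 1*(-8) = 3 + 8 = 11)
x = 121 (x = 11² = 121)
(493*15)/4336 + u(-173)/x = (493*15)/4336 - 173/121 = 7395*(1/4336) - 173*1/121 = 7395/4336 - 173/121 = 144667/524656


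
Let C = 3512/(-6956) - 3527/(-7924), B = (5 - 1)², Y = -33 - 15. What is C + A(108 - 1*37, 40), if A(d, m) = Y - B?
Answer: -882733323/13779836 ≈ -64.060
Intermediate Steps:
Y = -48
B = 16 (B = 4² = 16)
C = -823819/13779836 (C = 3512*(-1/6956) - 3527*(-1/7924) = -878/1739 + 3527/7924 = -823819/13779836 ≈ -0.059784)
A(d, m) = -64 (A(d, m) = -48 - 1*16 = -48 - 16 = -64)
C + A(108 - 1*37, 40) = -823819/13779836 - 64 = -882733323/13779836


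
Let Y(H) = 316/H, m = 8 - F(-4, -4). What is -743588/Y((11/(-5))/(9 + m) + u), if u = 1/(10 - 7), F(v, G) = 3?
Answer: -6878189/16590 ≈ -414.60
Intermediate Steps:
m = 5 (m = 8 - 1*3 = 8 - 3 = 5)
u = 1/3 ≈ 0.33333
-743588/Y((11/(-5))/(9 + m) + u) = -(185897/237 - 2044867/(395*(9 + 5))) = -743588/(316/((11*(-1/5))/14 + 1/3)) = -743588/(316/((1/14)*(-11/5) + 1/3)) = -743588/(316/(-11/70 + 1/3)) = -743588/(316/(37/210)) = -743588/(316*(210/37)) = -743588/66360/37 = -743588*37/66360 = -6878189/16590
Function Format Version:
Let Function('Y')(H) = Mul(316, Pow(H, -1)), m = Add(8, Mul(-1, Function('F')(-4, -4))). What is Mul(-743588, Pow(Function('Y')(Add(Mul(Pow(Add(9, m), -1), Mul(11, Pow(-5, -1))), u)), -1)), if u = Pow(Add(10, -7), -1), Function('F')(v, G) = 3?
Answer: Rational(-6878189, 16590) ≈ -414.60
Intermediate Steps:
m = 5 (m = Add(8, Mul(-1, 3)) = Add(8, -3) = 5)
u = Rational(1, 3) (u = Pow(3, -1) = Rational(1, 3) ≈ 0.33333)
Mul(-743588, Pow(Function('Y')(Add(Mul(Pow(Add(9, m), -1), Mul(11, Pow(-5, -1))), u)), -1)) = Mul(-743588, Pow(Mul(316, Pow(Add(Mul(Pow(Add(9, 5), -1), Mul(11, Pow(-5, -1))), Rational(1, 3)), -1)), -1)) = Mul(-743588, Pow(Mul(316, Pow(Add(Mul(Pow(14, -1), Mul(11, Rational(-1, 5))), Rational(1, 3)), -1)), -1)) = Mul(-743588, Pow(Mul(316, Pow(Add(Mul(Rational(1, 14), Rational(-11, 5)), Rational(1, 3)), -1)), -1)) = Mul(-743588, Pow(Mul(316, Pow(Add(Rational(-11, 70), Rational(1, 3)), -1)), -1)) = Mul(-743588, Pow(Mul(316, Pow(Rational(37, 210), -1)), -1)) = Mul(-743588, Pow(Mul(316, Rational(210, 37)), -1)) = Mul(-743588, Pow(Rational(66360, 37), -1)) = Mul(-743588, Rational(37, 66360)) = Rational(-6878189, 16590)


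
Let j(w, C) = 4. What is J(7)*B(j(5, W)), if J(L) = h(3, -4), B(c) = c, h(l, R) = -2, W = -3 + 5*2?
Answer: -8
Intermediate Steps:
W = 7 (W = -3 + 10 = 7)
J(L) = -2
J(7)*B(j(5, W)) = -2*4 = -8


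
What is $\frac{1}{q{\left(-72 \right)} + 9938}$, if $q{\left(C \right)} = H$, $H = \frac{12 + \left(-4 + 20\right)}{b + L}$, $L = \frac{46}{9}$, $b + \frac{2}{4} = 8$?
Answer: $\frac{227}{2256430} \approx 0.0001006$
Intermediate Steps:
$b = \frac{15}{2}$ ($b = - \frac{1}{2} + 8 = \frac{15}{2} \approx 7.5$)
$L = \frac{46}{9}$ ($L = 46 \cdot \frac{1}{9} = \frac{46}{9} \approx 5.1111$)
$H = \frac{504}{227}$ ($H = \frac{12 + \left(-4 + 20\right)}{\frac{15}{2} + \frac{46}{9}} = \frac{12 + 16}{\frac{227}{18}} = 28 \cdot \frac{18}{227} = \frac{504}{227} \approx 2.2203$)
$q{\left(C \right)} = \frac{504}{227}$
$\frac{1}{q{\left(-72 \right)} + 9938} = \frac{1}{\frac{504}{227} + 9938} = \frac{1}{\frac{2256430}{227}} = \frac{227}{2256430}$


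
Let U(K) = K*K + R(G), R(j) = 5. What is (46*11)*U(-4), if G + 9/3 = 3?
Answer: 10626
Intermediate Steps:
G = 0 (G = -3 + 3 = 0)
U(K) = 5 + K² (U(K) = K*K + 5 = K² + 5 = 5 + K²)
(46*11)*U(-4) = (46*11)*(5 + (-4)²) = 506*(5 + 16) = 506*21 = 10626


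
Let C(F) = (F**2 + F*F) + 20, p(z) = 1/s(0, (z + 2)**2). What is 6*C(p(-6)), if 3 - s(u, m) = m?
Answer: 20292/169 ≈ 120.07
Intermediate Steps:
s(u, m) = 3 - m
p(z) = 1/(3 - (2 + z)**2) (p(z) = 1/(3 - (z + 2)**2) = 1/(3 - (2 + z)**2))
C(F) = 20 + 2*F**2 (C(F) = (F**2 + F**2) + 20 = 2*F**2 + 20 = 20 + 2*F**2)
6*C(p(-6)) = 6*(20 + 2*(-1/(-3 + (2 - 6)**2))**2) = 6*(20 + 2*(-1/(-3 + (-4)**2))**2) = 6*(20 + 2*(-1/(-3 + 16))**2) = 6*(20 + 2*(-1/13)**2) = 6*(20 + 2*(1/169)) = 6*(20 + 2/169) = 6*(3382/169) = 20292/169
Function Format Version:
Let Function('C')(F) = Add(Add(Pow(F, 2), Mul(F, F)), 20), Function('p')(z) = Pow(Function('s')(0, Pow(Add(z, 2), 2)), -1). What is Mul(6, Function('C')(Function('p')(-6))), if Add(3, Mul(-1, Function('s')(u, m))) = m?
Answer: Rational(20292, 169) ≈ 120.07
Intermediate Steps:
Function('s')(u, m) = Add(3, Mul(-1, m))
Function('p')(z) = Pow(Add(3, Mul(-1, Pow(Add(2, z), 2))), -1) (Function('p')(z) = Pow(Add(3, Mul(-1, Pow(Add(z, 2), 2))), -1) = Pow(Add(3, Mul(-1, Pow(Add(2, z), 2))), -1))
Function('C')(F) = Add(20, Mul(2, Pow(F, 2))) (Function('C')(F) = Add(Add(Pow(F, 2), Pow(F, 2)), 20) = Add(Mul(2, Pow(F, 2)), 20) = Add(20, Mul(2, Pow(F, 2))))
Mul(6, Function('C')(Function('p')(-6))) = Mul(6, Add(20, Mul(2, Pow(Mul(-1, Pow(Add(-3, Pow(Add(2, -6), 2)), -1)), 2)))) = Mul(6, Add(20, Mul(2, Pow(Mul(-1, Pow(Add(-3, Pow(-4, 2)), -1)), 2)))) = Mul(6, Add(20, Mul(2, Pow(Mul(-1, Pow(Add(-3, 16), -1)), 2)))) = Mul(6, Add(20, Mul(2, Pow(Mul(-1, Pow(13, -1)), 2)))) = Mul(6, Add(20, Mul(2, Pow(Mul(-1, Rational(1, 13)), 2)))) = Mul(6, Add(20, Mul(2, Pow(Rational(-1, 13), 2)))) = Mul(6, Add(20, Mul(2, Rational(1, 169)))) = Mul(6, Add(20, Rational(2, 169))) = Mul(6, Rational(3382, 169)) = Rational(20292, 169)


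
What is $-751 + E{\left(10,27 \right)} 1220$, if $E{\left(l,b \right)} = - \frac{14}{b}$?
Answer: $- \frac{37357}{27} \approx -1383.6$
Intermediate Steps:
$-751 + E{\left(10,27 \right)} 1220 = -751 + - \frac{14}{27} \cdot 1220 = -751 + \left(-14\right) \frac{1}{27} \cdot 1220 = -751 - \frac{17080}{27} = - \frac{37357}{27}$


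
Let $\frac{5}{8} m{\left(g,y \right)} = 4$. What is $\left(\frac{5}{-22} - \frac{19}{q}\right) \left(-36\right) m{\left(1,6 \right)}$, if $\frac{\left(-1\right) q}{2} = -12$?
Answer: $\frac{12912}{55} \approx 234.76$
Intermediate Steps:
$q = 24$ ($q = \left(-2\right) \left(-12\right) = 24$)
$m{\left(g,y \right)} = \frac{32}{5}$ ($m{\left(g,y \right)} = \frac{8}{5} \cdot 4 = \frac{32}{5}$)
$\left(\frac{5}{-22} - \frac{19}{q}\right) \left(-36\right) m{\left(1,6 \right)} = \left(\frac{5}{-22} - \frac{19}{24}\right) \left(-36\right) \frac{32}{5} = \left(5 \left(- \frac{1}{22}\right) - \frac{19}{24}\right) \left(-36\right) \frac{32}{5} = \left(- \frac{5}{22} - \frac{19}{24}\right) \left(-36\right) \frac{32}{5} = \left(- \frac{269}{264}\right) \left(-36\right) \frac{32}{5} = \frac{807}{22} \cdot \frac{32}{5} = \frac{12912}{55}$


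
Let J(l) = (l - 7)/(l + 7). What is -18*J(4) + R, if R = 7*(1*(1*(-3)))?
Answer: -177/11 ≈ -16.091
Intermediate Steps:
J(l) = (-7 + l)/(7 + l)
R = -21 (R = 7*(1*(-3)) = 7*(-3) = -21)
-18*J(4) + R = -18*(-7 + 4)/(7 + 4) - 21 = -18*(-3)/11 - 21 = -18*(-3/11) - 21 = 54/11 - 21 = -177/11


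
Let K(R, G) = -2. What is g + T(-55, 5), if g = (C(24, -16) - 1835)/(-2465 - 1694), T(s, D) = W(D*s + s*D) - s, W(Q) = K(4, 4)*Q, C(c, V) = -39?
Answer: 4805519/4159 ≈ 1155.5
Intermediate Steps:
W(Q) = -2*Q
T(s, D) = -s - 4*D*s (T(s, D) = -2*(D*s + s*D) - s = -2*(D*s + D*s) - s = -4*D*s - s = -s - 4*D*s)
g = 1874/4159 (g = (-39 - 1835)/(-2465 - 1694) = -1874/(-4159) = -1874*(-1/4159) = 1874/4159 ≈ 0.45059)
g + T(-55, 5) = 1874/4159 - 55*(-1 - 4*5) = 1874/4159 - 55*(-1 - 20) = 1874/4159 - 55*(-21) = 1874/4159 + 1155 = 4805519/4159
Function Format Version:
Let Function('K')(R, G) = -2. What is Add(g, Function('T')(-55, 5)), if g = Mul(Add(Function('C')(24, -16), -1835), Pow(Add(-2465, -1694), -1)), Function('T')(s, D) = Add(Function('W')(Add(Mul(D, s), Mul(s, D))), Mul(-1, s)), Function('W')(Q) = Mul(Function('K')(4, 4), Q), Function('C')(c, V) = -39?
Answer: Rational(4805519, 4159) ≈ 1155.5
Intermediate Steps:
Function('W')(Q) = Mul(-2, Q)
Function('T')(s, D) = Add(Mul(-1, s), Mul(-4, D, s)) (Function('T')(s, D) = Add(Mul(-2, Add(Mul(D, s), Mul(s, D))), Mul(-1, s)) = Add(Mul(-2, Add(Mul(D, s), Mul(D, s))), Mul(-1, s)) = Add(Mul(-2, Mul(2, D, s)), Mul(-1, s)) = Add(Mul(-4, D, s), Mul(-1, s)) = Add(Mul(-1, s), Mul(-4, D, s)))
g = Rational(1874, 4159) (g = Mul(Add(-39, -1835), Pow(Add(-2465, -1694), -1)) = Mul(-1874, Pow(-4159, -1)) = Mul(-1874, Rational(-1, 4159)) = Rational(1874, 4159) ≈ 0.45059)
Add(g, Function('T')(-55, 5)) = Add(Rational(1874, 4159), Mul(-55, Add(-1, Mul(-4, 5)))) = Add(Rational(1874, 4159), Mul(-55, Add(-1, -20))) = Add(Rational(1874, 4159), Mul(-55, -21)) = Add(Rational(1874, 4159), 1155) = Rational(4805519, 4159)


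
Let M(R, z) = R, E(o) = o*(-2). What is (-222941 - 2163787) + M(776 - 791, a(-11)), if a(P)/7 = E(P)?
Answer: -2386743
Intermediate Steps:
E(o) = -2*o
a(P) = -14*P (a(P) = 7*(-2*P) = -14*P)
(-222941 - 2163787) + M(776 - 791, a(-11)) = (-222941 - 2163787) + (776 - 791) = -2386728 - 15 = -2386743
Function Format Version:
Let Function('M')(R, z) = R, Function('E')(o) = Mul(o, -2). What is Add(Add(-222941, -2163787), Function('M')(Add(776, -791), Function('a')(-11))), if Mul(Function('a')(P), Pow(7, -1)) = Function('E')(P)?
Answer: -2386743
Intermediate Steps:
Function('E')(o) = Mul(-2, o)
Function('a')(P) = Mul(-14, P) (Function('a')(P) = Mul(7, Mul(-2, P)) = Mul(-14, P))
Add(Add(-222941, -2163787), Function('M')(Add(776, -791), Function('a')(-11))) = Add(Add(-222941, -2163787), Add(776, -791)) = Add(-2386728, -15) = -2386743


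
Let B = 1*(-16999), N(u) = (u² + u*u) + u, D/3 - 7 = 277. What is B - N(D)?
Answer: -1469659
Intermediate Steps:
D = 852 (D = 21 + 3*277 = 21 + 831 = 852)
N(u) = u + 2*u² (N(u) = (u² + u²) + u = 2*u² + u = u + 2*u²)
B = -16999
B - N(D) = -16999 - 852*(1 + 2*852) = -16999 - 852*(1 + 1704) = -16999 - 852*1705 = -16999 - 1*1452660 = -16999 - 1452660 = -1469659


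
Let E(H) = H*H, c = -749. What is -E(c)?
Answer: -561001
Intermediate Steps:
E(H) = H**2
-E(c) = -1*(-749)**2 = -1*561001 = -561001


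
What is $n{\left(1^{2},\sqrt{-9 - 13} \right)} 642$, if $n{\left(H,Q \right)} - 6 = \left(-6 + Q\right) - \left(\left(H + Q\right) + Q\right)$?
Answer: $-642 - 642 i \sqrt{22} \approx -642.0 - 3011.2 i$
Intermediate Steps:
$n{\left(H,Q \right)} = - H - Q$ ($n{\left(H,Q \right)} = 6 - \left(6 + H + Q\right) = - H - Q$)
$n{\left(1^{2},\sqrt{-9 - 13} \right)} 642 = \left(- 1^{2} - \sqrt{-9 - 13}\right) 642 = \left(\left(-1\right) 1 - \sqrt{-22}\right) 642 = \left(-1 - i \sqrt{22}\right) 642 = -642 - 642 i \sqrt{22}$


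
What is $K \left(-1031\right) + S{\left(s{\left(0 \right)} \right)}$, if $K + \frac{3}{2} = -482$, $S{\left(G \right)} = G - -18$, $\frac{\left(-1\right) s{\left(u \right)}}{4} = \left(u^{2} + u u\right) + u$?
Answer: $\frac{997013}{2} \approx 4.9851 \cdot 10^{5}$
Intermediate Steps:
$s{\left(u \right)} = - 8 u^{2} - 4 u$ ($s{\left(u \right)} = - 4 \left(\left(u^{2} + u u\right) + u\right) = - 4 \left(\left(u^{2} + u^{2}\right) + u\right) = - 4 \left(2 u^{2} + u\right) = - 4 \left(u + 2 u^{2}\right) = - 8 u^{2} - 4 u$)
$S{\left(G \right)} = 18 + G$ ($S{\left(G \right)} = G + 18 = 18 + G$)
$K = - \frac{967}{2}$ ($K = - \frac{3}{2} - 482 = - \frac{967}{2} \approx -483.5$)
$K \left(-1031\right) + S{\left(s{\left(0 \right)} \right)} = \left(- \frac{967}{2}\right) \left(-1031\right) + \left(18 - 0 \left(1 + 2 \cdot 0\right)\right) = \frac{996977}{2} + \left(18 - 0 \left(1 + 0\right)\right) = \frac{996977}{2} + \left(18 - 0 \cdot 1\right) = \frac{996977}{2} + \left(18 + 0\right) = \frac{996977}{2} + 18 = \frac{997013}{2}$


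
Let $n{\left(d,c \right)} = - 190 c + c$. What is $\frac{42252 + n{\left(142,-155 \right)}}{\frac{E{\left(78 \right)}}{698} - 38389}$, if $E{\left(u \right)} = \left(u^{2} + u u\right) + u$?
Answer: $- \frac{24969903}{13391638} \approx -1.8646$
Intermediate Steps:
$n{\left(d,c \right)} = - 189 c$
$E{\left(u \right)} = u + 2 u^{2}$ ($E{\left(u \right)} = \left(u^{2} + u^{2}\right) + u = 2 u^{2} + u = u + 2 u^{2}$)
$\frac{42252 + n{\left(142,-155 \right)}}{\frac{E{\left(78 \right)}}{698} - 38389} = \frac{42252 - -29295}{\frac{78 \left(1 + 2 \cdot 78\right)}{698} - 38389} = \frac{42252 + 29295}{78 \left(1 + 156\right) \frac{1}{698} - 38389} = \frac{71547}{78 \cdot 157 \cdot \frac{1}{698} - 38389} = \frac{71547}{12246 \cdot \frac{1}{698} - 38389} = \frac{71547}{\frac{6123}{349} - 38389} = \frac{71547}{- \frac{13391638}{349}} = 71547 \left(- \frac{349}{13391638}\right) = - \frac{24969903}{13391638}$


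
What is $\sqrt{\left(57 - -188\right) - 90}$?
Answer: $\sqrt{155} \approx 12.45$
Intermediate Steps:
$\sqrt{\left(57 - -188\right) - 90} = \sqrt{\left(57 + 188\right) - 90} = \sqrt{245 - 90} = \sqrt{155}$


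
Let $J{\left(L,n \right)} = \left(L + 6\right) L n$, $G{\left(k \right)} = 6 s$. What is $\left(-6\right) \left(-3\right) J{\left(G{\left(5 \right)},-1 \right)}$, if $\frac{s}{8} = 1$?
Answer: $-46656$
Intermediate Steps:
$s = 8$ ($s = 8 \cdot 1 = 8$)
$G{\left(k \right)} = 48$ ($G{\left(k \right)} = 6 \cdot 8 = 48$)
$J{\left(L,n \right)} = L n \left(6 + L\right)$ ($J{\left(L,n \right)} = \left(6 + L\right) L n = L \left(6 + L\right) n = L n \left(6 + L\right)$)
$\left(-6\right) \left(-3\right) J{\left(G{\left(5 \right)},-1 \right)} = \left(-6\right) \left(-3\right) 48 \left(-1\right) \left(6 + 48\right) = 18 \cdot 48 \left(-1\right) 54 = 18 \left(-2592\right) = -46656$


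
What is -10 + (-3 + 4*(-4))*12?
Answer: -238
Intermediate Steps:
-10 + (-3 + 4*(-4))*12 = -10 + (-3 - 16)*12 = -10 - 19*12 = -10 - 228 = -238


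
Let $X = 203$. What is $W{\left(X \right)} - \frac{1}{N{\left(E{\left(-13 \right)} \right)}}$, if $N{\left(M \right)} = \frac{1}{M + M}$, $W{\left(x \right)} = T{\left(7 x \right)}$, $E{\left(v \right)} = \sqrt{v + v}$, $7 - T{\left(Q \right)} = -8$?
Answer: $15 - 2 i \sqrt{26} \approx 15.0 - 10.198 i$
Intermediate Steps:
$T{\left(Q \right)} = 15$ ($T{\left(Q \right)} = 7 - -8 = 7 + 8 = 15$)
$E{\left(v \right)} = \sqrt{2} \sqrt{v}$ ($E{\left(v \right)} = \sqrt{2 v} = \sqrt{2} \sqrt{v}$)
$W{\left(x \right)} = 15$
$N{\left(M \right)} = \frac{1}{2 M}$
$W{\left(X \right)} - \frac{1}{N{\left(E{\left(-13 \right)} \right)}} = 15 - \frac{1}{\frac{1}{2} \frac{1}{\sqrt{2} \sqrt{-13}}} = 15 - \frac{1}{\frac{1}{2} \frac{1}{\sqrt{2} i \sqrt{13}}} = 15 - \frac{1}{\frac{1}{2} \frac{1}{i \sqrt{26}}} = 15 - \frac{1}{\frac{1}{2} \left(- \frac{i \sqrt{26}}{26}\right)} = 15 - \frac{1}{\left(- \frac{1}{52}\right) i \sqrt{26}} = 15 - 2 i \sqrt{26}$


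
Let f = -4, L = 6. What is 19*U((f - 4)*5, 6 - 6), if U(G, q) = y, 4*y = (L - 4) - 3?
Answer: -19/4 ≈ -4.7500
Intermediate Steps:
y = -¼ (y = ((6 - 4) - 3)/4 = (2 - 3)/4 = (¼)*(-1) = -¼ ≈ -0.25000)
U(G, q) = -¼
19*U((f - 4)*5, 6 - 6) = 19*(-¼) = -19/4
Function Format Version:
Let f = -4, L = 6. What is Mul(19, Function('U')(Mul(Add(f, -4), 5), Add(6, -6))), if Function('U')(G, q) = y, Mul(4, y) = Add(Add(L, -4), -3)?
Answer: Rational(-19, 4) ≈ -4.7500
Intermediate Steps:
y = Rational(-1, 4) (y = Mul(Rational(1, 4), Add(Add(6, -4), -3)) = Mul(Rational(1, 4), Add(2, -3)) = Mul(Rational(1, 4), -1) = Rational(-1, 4) ≈ -0.25000)
Function('U')(G, q) = Rational(-1, 4)
Mul(19, Function('U')(Mul(Add(f, -4), 5), Add(6, -6))) = Mul(19, Rational(-1, 4)) = Rational(-19, 4)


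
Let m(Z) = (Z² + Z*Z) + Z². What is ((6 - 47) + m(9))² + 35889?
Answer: 76693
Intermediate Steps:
m(Z) = 3*Z² (m(Z) = (Z² + Z²) + Z² = 2*Z² + Z² = 3*Z²)
((6 - 47) + m(9))² + 35889 = ((6 - 47) + 3*9²)² + 35889 = (-41 + 3*81)² + 35889 = (-41 + 243)² + 35889 = 202² + 35889 = 40804 + 35889 = 76693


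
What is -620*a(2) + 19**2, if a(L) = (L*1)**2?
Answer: -2119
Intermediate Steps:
a(L) = L**2
-620*a(2) + 19**2 = -620*2**2 + 19**2 = -620*4 + 361 = -2480 + 361 = -2119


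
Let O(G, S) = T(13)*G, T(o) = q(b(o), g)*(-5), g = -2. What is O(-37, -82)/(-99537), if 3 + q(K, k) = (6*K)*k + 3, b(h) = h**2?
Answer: 125060/33179 ≈ 3.7693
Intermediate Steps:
q(K, k) = 6*K*k (q(K, k) = -3 + ((6*K)*k + 3) = -3 + (6*K*k + 3) = -3 + (3 + 6*K*k) = 6*K*k)
T(o) = 60*o**2 (T(o) = (6*o**2*(-2))*(-5) = -12*o**2*(-5) = 60*o**2)
O(G, S) = 10140*G (O(G, S) = (60*13**2)*G = (60*169)*G = 10140*G)
O(-37, -82)/(-99537) = (10140*(-37))/(-99537) = -375180*(-1/99537) = 125060/33179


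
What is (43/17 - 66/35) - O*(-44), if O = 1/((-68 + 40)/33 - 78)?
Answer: 66313/774095 ≈ 0.085665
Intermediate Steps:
O = -33/2602 (O = 1/(-28*1/33 - 78) = 1/(-28/33 - 78) = 1/(-2602/33) = -33/2602 ≈ -0.012683)
(43/17 - 66/35) - O*(-44) = (43/17 - 66/35) - 1*(-33/2602)*(-44) = (43*(1/17) - 66*1/35) + (33/2602)*(-44) = (43/17 - 66/35) - 726/1301 = 383/595 - 726/1301 = 66313/774095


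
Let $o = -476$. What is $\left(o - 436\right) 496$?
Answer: $-452352$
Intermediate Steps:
$\left(o - 436\right) 496 = \left(-476 - 436\right) 496 = \left(-912\right) 496 = -452352$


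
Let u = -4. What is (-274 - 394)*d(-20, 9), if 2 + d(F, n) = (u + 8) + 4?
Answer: -4008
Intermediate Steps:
d(F, n) = 6 (d(F, n) = -2 + ((-4 + 8) + 4) = -2 + (4 + 4) = -2 + 8 = 6)
(-274 - 394)*d(-20, 9) = (-274 - 394)*6 = -668*6 = -4008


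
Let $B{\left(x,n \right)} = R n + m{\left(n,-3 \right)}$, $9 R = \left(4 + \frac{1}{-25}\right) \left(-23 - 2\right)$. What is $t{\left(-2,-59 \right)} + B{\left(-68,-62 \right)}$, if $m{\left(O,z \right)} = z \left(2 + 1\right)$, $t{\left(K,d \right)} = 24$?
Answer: $697$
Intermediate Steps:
$m{\left(O,z \right)} = 3 z$ ($m{\left(O,z \right)} = z 3 = 3 z$)
$R = -11$ ($R = \frac{\left(4 + \frac{1}{-25}\right) \left(-23 - 2\right)}{9} = \frac{\left(4 - \frac{1}{25}\right) \left(-25\right)}{9} = \frac{\frac{99}{25} \left(-25\right)}{9} = \frac{1}{9} \left(-99\right) = -11$)
$B{\left(x,n \right)} = -9 - 11 n$ ($B{\left(x,n \right)} = - 11 n + 3 \left(-3\right) = - 11 n - 9 = -9 - 11 n$)
$t{\left(-2,-59 \right)} + B{\left(-68,-62 \right)} = 24 - -673 = 24 + \left(-9 + 682\right) = 24 + 673 = 697$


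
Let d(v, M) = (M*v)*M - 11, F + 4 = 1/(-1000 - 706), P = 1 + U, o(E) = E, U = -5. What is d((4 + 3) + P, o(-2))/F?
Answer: -1706/6825 ≈ -0.24996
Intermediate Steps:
P = -4 (P = 1 - 5 = -4)
F = -6825/1706 (F = -4 + 1/(-1000 - 706) = -4 + 1/(-1706) = -4 - 1/1706 = -6825/1706 ≈ -4.0006)
d(v, M) = -11 + v*M² (d(v, M) = v*M² - 11 = -11 + v*M²)
d((4 + 3) + P, o(-2))/F = (-11 + ((4 + 3) - 4)*(-2)²)/(-6825/1706) = (-11 + (7 - 4)*4)*(-1706/6825) = (-11 + 3*4)*(-1706/6825) = (-11 + 12)*(-1706/6825) = 1*(-1706/6825) = -1706/6825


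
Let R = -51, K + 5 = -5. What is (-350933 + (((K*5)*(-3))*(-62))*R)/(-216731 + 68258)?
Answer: -123367/148473 ≈ -0.83090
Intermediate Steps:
K = -10 (K = -5 - 5 = -10)
(-350933 + (((K*5)*(-3))*(-62))*R)/(-216731 + 68258) = (-350933 + ((-10*5*(-3))*(-62))*(-51))/(-216731 + 68258) = (-350933 + (-50*(-3)*(-62))*(-51))/(-148473) = (-350933 + (150*(-62))*(-51))*(-1/148473) = (-350933 - 9300*(-51))*(-1/148473) = (-350933 + 474300)*(-1/148473) = 123367*(-1/148473) = -123367/148473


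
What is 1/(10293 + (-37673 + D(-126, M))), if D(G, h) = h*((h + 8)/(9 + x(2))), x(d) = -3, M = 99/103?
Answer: -21218/580918381 ≈ -3.6525e-5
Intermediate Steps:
M = 99/103 (M = 99*(1/103) = 99/103 ≈ 0.96117)
D(G, h) = h*(4/3 + h/6) (D(G, h) = h*((h + 8)/(9 - 3)) = h*((8 + h)/6) = h*((8 + h)*(1/6)) = h*(4/3 + h/6))
1/(10293 + (-37673 + D(-126, M))) = 1/(10293 + (-37673 + (1/6)*(99/103)*(8 + 99/103))) = 1/(10293 + (-37673 + (1/6)*(99/103)*(923/103))) = 1/(10293 + (-37673 + 30459/21218)) = 1/(10293 - 799315255/21218) = 1/(-580918381/21218) = -21218/580918381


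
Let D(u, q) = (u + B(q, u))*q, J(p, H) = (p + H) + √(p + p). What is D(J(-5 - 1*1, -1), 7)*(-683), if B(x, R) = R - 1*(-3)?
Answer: 52591 - 19124*I*√3 ≈ 52591.0 - 33124.0*I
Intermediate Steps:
B(x, R) = 3 + R (B(x, R) = R + 3 = 3 + R)
J(p, H) = H + p + √2*√p (J(p, H) = (H + p) + √(2*p) = (H + p) + √2*√p = H + p + √2*√p)
D(u, q) = q*(3 + 2*u) (D(u, q) = (u + (3 + u))*q = (3 + 2*u)*q = q*(3 + 2*u))
D(J(-5 - 1*1, -1), 7)*(-683) = (7*(3 + 2*(-1 + (-5 - 1*1) + √2*√(-5 - 1*1))))*(-683) = (7*(3 + 2*(-1 + (-5 - 1) + √2*√(-5 - 1))))*(-683) = (7*(3 + 2*(-1 - 6 + √2*√(-6))))*(-683) = (7*(3 + 2*(-1 - 6 + √2*(I*√6))))*(-683) = (7*(3 + 2*(-1 - 6 + 2*I*√3)))*(-683) = (7*(3 + 2*(-7 + 2*I*√3)))*(-683) = (7*(3 + (-14 + 4*I*√3)))*(-683) = (7*(-11 + 4*I*√3))*(-683) = (-77 + 28*I*√3)*(-683) = 52591 - 19124*I*√3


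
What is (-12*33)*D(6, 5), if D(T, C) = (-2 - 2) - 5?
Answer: 3564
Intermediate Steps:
D(T, C) = -9 (D(T, C) = -4 - 5 = -9)
(-12*33)*D(6, 5) = -12*33*(-9) = -396*(-9) = 3564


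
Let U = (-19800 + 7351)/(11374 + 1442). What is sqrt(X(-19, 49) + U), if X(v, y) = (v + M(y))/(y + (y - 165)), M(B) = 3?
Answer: I*sqrt(3750888001)/71556 ≈ 0.8559*I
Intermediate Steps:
U = -12449/12816 ≈ -0.97136
X(v, y) = (3 + v)/(-165 + 2*y) (X(v, y) = (v + 3)/(y + (y - 165)) = (3 + v)/(y + (-165 + y)) = (3 + v)/(-165 + 2*y))
sqrt(X(-19, 49) + U) = sqrt((3 - 19)/(-165 + 2*49) - 12449/12816) = sqrt(-16/(-165 + 98) - 12449/12816) = sqrt(-16/(-67) - 12449/12816) = sqrt(-1/67*(-16) - 12449/12816) = sqrt(16/67 - 12449/12816) = sqrt(-629027/858672) = I*sqrt(3750888001)/71556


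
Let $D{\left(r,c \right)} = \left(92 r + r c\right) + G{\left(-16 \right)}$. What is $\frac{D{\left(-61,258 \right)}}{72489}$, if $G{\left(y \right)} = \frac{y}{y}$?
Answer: $- \frac{21349}{72489} \approx -0.29451$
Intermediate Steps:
$G{\left(y \right)} = 1$
$D{\left(r,c \right)} = 1 + 92 r + c r$ ($D{\left(r,c \right)} = \left(92 r + r c\right) + 1 = \left(92 r + c r\right) + 1 = 1 + 92 r + c r$)
$\frac{D{\left(-61,258 \right)}}{72489} = \frac{1 + 92 \left(-61\right) + 258 \left(-61\right)}{72489} = \left(1 - 5612 - 15738\right) \frac{1}{72489} = \left(-21349\right) \frac{1}{72489} = - \frac{21349}{72489}$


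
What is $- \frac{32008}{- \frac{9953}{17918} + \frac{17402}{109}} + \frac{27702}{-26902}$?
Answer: $- \frac{845174388206005}{4179550662709} \approx -202.22$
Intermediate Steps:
$- \frac{32008}{- \frac{9953}{17918} + \frac{17402}{109}} + \frac{27702}{-26902} = - \frac{32008}{\left(-9953\right) \frac{1}{17918} + 17402 \cdot \frac{1}{109}} + 27702 \left(- \frac{1}{26902}\right) = - \frac{32008}{- \frac{9953}{17918} + \frac{17402}{109}} - \frac{13851}{13451} = - \frac{32008}{\frac{310724159}{1953062}} - \frac{13851}{13451} = \left(-32008\right) \frac{1953062}{310724159} - \frac{13851}{13451} = - \frac{62513608496}{310724159} - \frac{13851}{13451} = - \frac{845174388206005}{4179550662709}$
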